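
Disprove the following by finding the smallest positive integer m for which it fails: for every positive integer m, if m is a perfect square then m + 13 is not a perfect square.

A counterexample is any positive integer m such that m is a perfect square but m + 13 is a perfect square; we check each in order.
m = 1: 1 + 13 = 14, not a perfect square.
m = 4: 4 + 13 = 17, not a perfect square.
m = 9: 9 + 13 = 22, not a perfect square.
m = 16: 16 + 13 = 29, not a perfect square.
m = 25: 25 + 13 = 38, not a perfect square.
m = 36: 36 = 6² and 36 + 13 = 49 = 7².

m = 36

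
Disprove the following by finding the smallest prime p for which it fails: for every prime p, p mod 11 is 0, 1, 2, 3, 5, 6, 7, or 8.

p = 31

We need the least prime p for which the claim fails.
For p = 2, 3, 5, 7, 11, 13, 17, 19, 23, 29 the conclusion holds.
p = 31: 31 mod 11 = 9 — not in {0, 1, 2, 3, 5, 6, 7, 8}.
Hence p = 31 is a counterexample.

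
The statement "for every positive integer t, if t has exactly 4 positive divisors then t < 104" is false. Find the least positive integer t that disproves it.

t = 106

A counterexample is any positive integer t such that t has exactly 4 positive divisors but the claim fails; we check each in order.
For t = 6, 8, 10, 14, …, 93, 94, 95 the conclusion holds.
t = 106: τ(106) = 4; 106 ≥ 104.
Hence t = 106 is a counterexample.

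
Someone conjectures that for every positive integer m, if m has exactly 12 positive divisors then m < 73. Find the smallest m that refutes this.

m = 84

Check each positive integer m in order until m has exactly 12 positive divisors but the claim fails.
m = 60: τ(60) = 12; 60 < 73.
m = 72: τ(72) = 12; 72 < 73.
m = 84: τ(84) = 12; 84 ≥ 73.
Hence m = 84 is a counterexample.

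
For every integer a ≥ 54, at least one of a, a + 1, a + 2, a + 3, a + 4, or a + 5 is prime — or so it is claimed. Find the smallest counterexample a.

For a = 54, 55, 56, 57, …, 87, 88, 89 the conclusion holds.
a = 90: 90 = 2 × 45; 91 = 7 × 13; 92 = 2 × 46; 93 = 3 × 31; 94 = 2 × 47; 95 = 5 × 19 — all composite.
Thus a = 90 disproves the claim, and no smaller a works.

a = 90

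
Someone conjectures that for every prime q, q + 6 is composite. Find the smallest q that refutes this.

q = 5

We need the least prime q for which q + 6 is prime.
For q = 2, 3 the conclusion holds.
q = 5: q + 6 = 11, prime — not composite.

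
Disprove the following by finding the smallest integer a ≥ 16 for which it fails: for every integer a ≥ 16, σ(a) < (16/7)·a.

Check each integer a ≥ 16 in order until the claim fails.
a = 16: σ(16) = 31; 31 < 256/7.
a = 17: σ(17) = 18; 18 < 272/7.
a = 18: σ(18) = 39; 39 < 288/7.
a = 19: σ(19) = 20; 20 < 304/7.
a = 20: σ(20) = 42; 42 < 320/7.
a = 21: σ(21) = 32; 32 < 48.
a = 22: σ(22) = 36; 36 < 352/7.
a = 23: σ(23) = 24; 24 < 368/7.
a = 24: σ(24) = 60; 60 ≥ 384/7.
So a = 24 is the smallest counterexample.

a = 24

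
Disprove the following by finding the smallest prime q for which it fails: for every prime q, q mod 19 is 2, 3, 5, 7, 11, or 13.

Check each prime q in order until the claim fails.
q = 2: 2 mod 19 = 2.
q = 3: 3 mod 19 = 3.
q = 5: 5 mod 19 = 5.
q = 7: 7 mod 19 = 7.
q = 11: 11 mod 19 = 11.
q = 13: 13 mod 19 = 13.
q = 17: 17 mod 19 = 17 — not in {2, 3, 5, 7, 11, 13}.

q = 17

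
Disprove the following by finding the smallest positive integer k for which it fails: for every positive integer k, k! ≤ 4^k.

The first 8 eligible values, up to k = 8, all satisfy the conclusion.
k = 9: k! = 362880 and 4^k = 262144, so 362880 > 262144.

k = 9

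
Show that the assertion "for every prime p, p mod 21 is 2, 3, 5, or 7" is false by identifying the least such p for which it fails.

A counterexample is any prime p such that the claim fails; we check each in order.
p = 2: 2 mod 21 = 2.
p = 3: 3 mod 21 = 3.
p = 5: 5 mod 21 = 5.
p = 7: 7 mod 21 = 7.
p = 11: 11 mod 21 = 11 — not in {2, 3, 5, 7}.
So p = 11 is the smallest counterexample.

p = 11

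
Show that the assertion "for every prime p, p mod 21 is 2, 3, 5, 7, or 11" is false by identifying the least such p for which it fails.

A counterexample is any prime p such that the claim fails; we check each in order.
The first 5 eligible values, up to p = 11, all satisfy the conclusion.
p = 13: 13 mod 21 = 13 — not in {2, 3, 5, 7, 11}.

p = 13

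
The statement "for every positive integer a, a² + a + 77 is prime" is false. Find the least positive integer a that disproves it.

A counterexample is any positive integer a such that a² + a + 77 is not prime; we check each in order.
For a = 1, 2, 3, 4, 5 the conclusion holds.
a = 6: a² + a + 77 = 119 = 7 × 17, composite.

a = 6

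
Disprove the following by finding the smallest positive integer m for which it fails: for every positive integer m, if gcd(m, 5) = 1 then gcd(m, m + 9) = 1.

For m = 1, 2 the conclusion holds.
m = 3: gcd(3, 12) = 3.

m = 3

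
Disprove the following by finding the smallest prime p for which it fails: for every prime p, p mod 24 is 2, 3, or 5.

For p = 2, 3, 5 the conclusion holds.
p = 7: 7 mod 24 = 7 — not in {2, 3, 5}.

p = 7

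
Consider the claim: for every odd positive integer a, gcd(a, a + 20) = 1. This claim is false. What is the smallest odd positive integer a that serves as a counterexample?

a = 5

Check each odd positive integer a in order until gcd(a, a + 20) > 1.
a = 1: gcd(1, 21) = 1.
a = 3: gcd(3, 23) = 1.
a = 5: gcd(5, 25) = 5.
Hence a = 5 is a counterexample.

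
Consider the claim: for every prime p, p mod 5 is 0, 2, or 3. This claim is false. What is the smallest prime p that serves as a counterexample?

p = 11

For p = 2, 3, 5, 7 the conclusion holds.
p = 11: 11 mod 5 = 1 — not in {0, 2, 3}.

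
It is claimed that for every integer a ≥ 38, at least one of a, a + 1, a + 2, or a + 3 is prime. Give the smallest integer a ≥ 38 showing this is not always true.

a = 48

Check each integer a ≥ 38 in order until a, a + 1, a + 2, a + 3 are all composite.
For a = 38, 39, 40, 41, 42, 43, 44, 45, 46, 47 the conclusion holds.
a = 48: 48 = 2 × 24; 49 = 7 × 7; 50 = 2 × 25; 51 = 3 × 17 — all composite.
So a = 48 is the smallest counterexample.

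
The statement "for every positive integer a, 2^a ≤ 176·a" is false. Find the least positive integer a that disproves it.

For a = 1, 2, 3, 4, 5, 6, 7, 8, 9, 10 the conclusion holds.
a = 11: 2^a = 2048 and 176·a = 1936, so 2048 > 1936.
Hence a = 11 is a counterexample.

a = 11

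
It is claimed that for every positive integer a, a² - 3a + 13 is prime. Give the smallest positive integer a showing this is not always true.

For a = 1, 2, 3, 4, …, 9, 10, 11 the conclusion holds.
a = 12: a² - 3a + 13 = 121 = 11 × 11, composite.
Thus a = 12 disproves the claim, and no smaller a works.

a = 12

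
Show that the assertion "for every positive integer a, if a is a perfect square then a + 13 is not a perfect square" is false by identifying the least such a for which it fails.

a = 36

a = 1: 1 + 13 = 14, not a perfect square.
a = 4: 4 + 13 = 17, not a perfect square.
a = 9: 9 + 13 = 22, not a perfect square.
a = 16: 16 + 13 = 29, not a perfect square.
a = 25: 25 + 13 = 38, not a perfect square.
a = 36: 36 = 6² and 36 + 13 = 49 = 7².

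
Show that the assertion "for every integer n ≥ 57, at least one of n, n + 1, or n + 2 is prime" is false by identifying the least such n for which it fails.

n = 62

Check each integer n ≥ 57 in order until n, n + 1, n + 2 are all composite.
n = 57: 59 is prime.
n = 58: 59 is prime.
n = 59: 59 is prime.
n = 60: 61 is prime.
n = 61: 61 is prime.
n = 62: 62 = 2 × 31; 63 = 3 × 21; 64 = 2 × 32 — all composite.
Hence n = 62 is a counterexample.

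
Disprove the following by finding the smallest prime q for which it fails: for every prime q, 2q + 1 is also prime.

For q = 2, 3, 5 the conclusion holds.
q = 7: 2q + 1 = 15 = 3 × 5, not prime.

q = 7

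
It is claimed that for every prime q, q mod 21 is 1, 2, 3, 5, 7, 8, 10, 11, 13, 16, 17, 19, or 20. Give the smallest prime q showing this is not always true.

For q = 2, 3, 5, 7, …, 53, 59, 61 the conclusion holds.
q = 67: 67 mod 21 = 4 — not in {1, 2, 3, 5, 7, 8, 10, 11, 13, 16, 17, 19, 20}.

q = 67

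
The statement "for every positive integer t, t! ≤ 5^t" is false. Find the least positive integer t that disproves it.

t = 12

A counterexample is any positive integer t such that t! > 5^t; we check each in order.
For t = 1, 2, 3, 4, …, 9, 10, 11 the conclusion holds.
t = 12: t! = 479001600 and 5^t = 244140625, so 479001600 > 244140625.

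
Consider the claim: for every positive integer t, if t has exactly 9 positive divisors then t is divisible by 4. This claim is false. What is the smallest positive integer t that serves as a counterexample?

A counterexample is any positive integer t such that t has exactly 9 positive divisors but t is not divisible by 4; we check each in order.
t = 36: τ(36) = 9; 36 mod 4 = 0.
t = 100: τ(100) = 9; 100 mod 4 = 0.
t = 196: τ(196) = 9; 196 mod 4 = 0.
t = 225: τ(225) = 9; 225 mod 4 = 1.
So t = 225 is the smallest counterexample.

t = 225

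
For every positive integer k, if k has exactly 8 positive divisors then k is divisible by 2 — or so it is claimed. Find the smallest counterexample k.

Check each positive integer k in order until k has exactly 8 positive divisors but k is not divisible by 2.
For k = 24, 30, 40, 42, …, 88, 102, 104 the conclusion holds.
k = 105: τ(105) = 8; 105 mod 2 = 1.
So k = 105 is the smallest counterexample.

k = 105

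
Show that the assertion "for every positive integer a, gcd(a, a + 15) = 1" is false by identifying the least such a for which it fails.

Check each positive integer a in order until gcd(a, a + 15) > 1.
For a = 1, 2 the conclusion holds.
a = 3: gcd(3, 18) = 3.
Thus a = 3 disproves the claim, and no smaller a works.

a = 3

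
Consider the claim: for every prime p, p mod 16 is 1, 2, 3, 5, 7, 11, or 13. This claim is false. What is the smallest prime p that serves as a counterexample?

p = 31

A counterexample is any prime p such that the claim fails; we check each in order.
For p = 2, 3, 5, 7, 11, 13, 17, 19, 23, 29 the conclusion holds.
p = 31: 31 mod 16 = 15 — not in {1, 2, 3, 5, 7, 11, 13}.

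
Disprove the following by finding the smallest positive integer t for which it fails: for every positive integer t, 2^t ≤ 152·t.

t = 11

Check each positive integer t in order until 2^t > 152·t.
For t = 1, 2, 3, 4, 5, 6, 7, 8, 9, 10 the conclusion holds.
t = 11: 2^t = 2048 and 152·t = 1672, so 2048 > 1672.
Thus t = 11 disproves the claim, and no smaller t works.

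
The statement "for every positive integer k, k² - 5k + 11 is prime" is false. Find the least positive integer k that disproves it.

A counterexample is any positive integer k such that k² - 5k + 11 is not prime; we check each in order.
The first 6 eligible values, up to k = 6, all satisfy the conclusion.
k = 7: k² - 5k + 11 = 25 = 5 × 5, composite.
So k = 7 is the smallest counterexample.

k = 7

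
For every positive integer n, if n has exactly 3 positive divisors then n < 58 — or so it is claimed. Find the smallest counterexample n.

We need the least positive integer n for which n has exactly 3 positive divisors but the claim fails.
For n = 4, 9, 25, 49 the conclusion holds.
n = 121: τ(121) = 3; 121 ≥ 58.

n = 121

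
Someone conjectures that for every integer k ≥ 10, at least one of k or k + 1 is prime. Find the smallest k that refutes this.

k = 14

For k = 10, 11, 12, 13 the conclusion holds.
k = 14: 14 = 2 × 7; 15 = 3 × 5 — both composite.
Thus k = 14 disproves the claim, and no smaller k works.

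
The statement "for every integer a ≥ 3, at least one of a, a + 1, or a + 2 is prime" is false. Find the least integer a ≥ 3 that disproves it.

A counterexample is any integer a ≥ 3 such that a, a + 1, a + 2 are all composite; we check each in order.
For a = 3, 4, 5, 6, 7 the conclusion holds.
a = 8: 8 = 2 × 4; 9 = 3 × 3; 10 = 2 × 5 — all composite.
Thus a = 8 disproves the claim, and no smaller a works.

a = 8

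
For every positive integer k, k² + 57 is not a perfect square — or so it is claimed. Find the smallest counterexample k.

k = 8

A counterexample is any positive integer k such that k² + 57 is a perfect square; we check each in order.
k = 1: 1² + 57 = 58, not a perfect square.
k = 2: 2² + 57 = 61, not a perfect square.
k = 3: 3² + 57 = 66, not a perfect square.
k = 4: 4² + 57 = 73, not a perfect square.
k = 5: 5² + 57 = 82, not a perfect square.
k = 6: 6² + 57 = 93, not a perfect square.
k = 7: 7² + 57 = 106, not a perfect square.
k = 8: 8² + 57 = 121 = 11², a perfect square.
Thus k = 8 disproves the claim, and no smaller k works.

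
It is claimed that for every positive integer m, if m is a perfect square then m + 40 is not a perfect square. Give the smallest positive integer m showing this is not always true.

A counterexample is any positive integer m such that m is a perfect square but m + 40 is a perfect square; we check each in order.
m = 1: 1 + 40 = 41, not a perfect square.
m = 4: 4 + 40 = 44, not a perfect square.
m = 9: 9 = 3² and 9 + 40 = 49 = 7².
So m = 9 is the smallest counterexample.

m = 9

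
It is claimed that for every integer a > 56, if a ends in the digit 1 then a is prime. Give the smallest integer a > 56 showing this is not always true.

a = 81

A counterexample is any integer a > 56 such that a ends in the digit 1 but a is not prime; we check each in order.
For a = 61, 71 the conclusion holds.
a = 81: 81 ends in 1; 81 = 3 × 27, composite.
Hence a = 81 is a counterexample.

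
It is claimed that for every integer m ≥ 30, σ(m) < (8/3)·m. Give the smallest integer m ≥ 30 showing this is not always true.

We need the least integer m ≥ 30 for which the claim fails.
For m = 30, 31, 32, 33, …, 57, 58, 59 the conclusion holds.
m = 60: σ(60) = 168; 168 ≥ 160.
So m = 60 is the smallest counterexample.

m = 60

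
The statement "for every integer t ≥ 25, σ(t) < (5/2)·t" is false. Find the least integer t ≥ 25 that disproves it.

Check each integer t ≥ 25 in order until the claim fails.
For t = 25, 26, 27, 28, …, 33, 34, 35 the conclusion holds.
t = 36: σ(36) = 91; 91 ≥ 90.

t = 36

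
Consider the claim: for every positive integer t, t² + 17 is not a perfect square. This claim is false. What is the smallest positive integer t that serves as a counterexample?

t = 8

A counterexample is any positive integer t such that t² + 17 is a perfect square; we check each in order.
The first 7 eligible values, up to t = 7, all satisfy the conclusion.
t = 8: 8² + 17 = 81 = 9², a perfect square.
Thus t = 8 disproves the claim, and no smaller t works.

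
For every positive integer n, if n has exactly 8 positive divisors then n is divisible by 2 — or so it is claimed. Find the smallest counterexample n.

We need the least positive integer n for which n has exactly 8 positive divisors but n is not divisible by 2.
For n = 24, 30, 40, 42, …, 88, 102, 104 the conclusion holds.
n = 105: τ(105) = 8; 105 mod 2 = 1.
Hence n = 105 is a counterexample.

n = 105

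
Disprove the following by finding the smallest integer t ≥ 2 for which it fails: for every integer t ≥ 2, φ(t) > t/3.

A counterexample is any integer t ≥ 2 such that the claim fails; we check each in order.
t = 2: φ(2) = 1 and 2/3 = 2/3, so φ(2) > 2/3.
t = 3: φ(3) = 2 and 3/3 = 1, so φ(3) > 3/3.
t = 4: φ(4) = 2 and 4/3 = 4/3, so φ(4) > 4/3.
t = 5: φ(5) = 4 and 5/3 = 5/3, so φ(5) > 5/3.
t = 6: φ(6) = 2 and 6/3 = 2, so φ(6) ≤ 6/3.

t = 6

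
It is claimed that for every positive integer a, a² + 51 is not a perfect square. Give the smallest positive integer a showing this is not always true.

Check each positive integer a in order until a² + 51 is a perfect square.
a = 1: 1² + 51 = 52, not a perfect square.
a = 2: 2² + 51 = 55, not a perfect square.
a = 3: 3² + 51 = 60, not a perfect square.
a = 4: 4² + 51 = 67, not a perfect square.
a = 5: 5² + 51 = 76, not a perfect square.
a = 6: 6² + 51 = 87, not a perfect square.
a = 7: 7² + 51 = 100 = 10², a perfect square.
So a = 7 is the smallest counterexample.

a = 7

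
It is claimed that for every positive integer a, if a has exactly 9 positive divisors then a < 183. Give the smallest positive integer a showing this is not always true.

We need the least positive integer a for which a has exactly 9 positive divisors but the claim fails.
a = 36: τ(36) = 9; 36 < 183.
a = 100: τ(100) = 9; 100 < 183.
a = 196: τ(196) = 9; 196 ≥ 183.
Hence a = 196 is a counterexample.

a = 196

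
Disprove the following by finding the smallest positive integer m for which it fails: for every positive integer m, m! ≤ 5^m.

Check each positive integer m in order until m! > 5^m.
The first 11 eligible values, up to m = 11, all satisfy the conclusion.
m = 12: m! = 479001600 and 5^m = 244140625, so 479001600 > 244140625.
Thus m = 12 disproves the claim, and no smaller m works.

m = 12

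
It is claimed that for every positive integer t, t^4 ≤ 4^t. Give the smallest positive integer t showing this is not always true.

t = 3

t = 1: t^4 = 1 and 4^t = 4, so 1 ≤ 4.
t = 2: t^4 = 16 and 4^t = 16, so 16 ≤ 16.
t = 3: t^4 = 81 and 4^t = 64, so 81 > 64.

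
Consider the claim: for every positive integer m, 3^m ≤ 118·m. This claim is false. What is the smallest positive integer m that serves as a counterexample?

m = 6

A counterexample is any positive integer m such that 3^m > 118·m; we check each in order.
The first 5 eligible values, up to m = 5, all satisfy the conclusion.
m = 6: 3^m = 729 and 118·m = 708, so 729 > 708.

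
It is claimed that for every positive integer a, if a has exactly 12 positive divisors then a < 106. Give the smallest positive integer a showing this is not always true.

We need the least positive integer a for which a has exactly 12 positive divisors but the claim fails.
The first 5 eligible values, up to a = 96, all satisfy the conclusion.
a = 108: τ(108) = 12; 108 ≥ 106.

a = 108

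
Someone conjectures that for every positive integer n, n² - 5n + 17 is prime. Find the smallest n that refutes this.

The first 12 eligible values, up to n = 12, all satisfy the conclusion.
n = 13: n² - 5n + 17 = 121 = 11 × 11, composite.
Hence n = 13 is a counterexample.

n = 13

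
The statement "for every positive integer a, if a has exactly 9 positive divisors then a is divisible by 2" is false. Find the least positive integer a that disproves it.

a = 225

We need the least positive integer a for which a has exactly 9 positive divisors but a is not divisible by 2.
a = 36: τ(36) = 9; 36 mod 2 = 0.
a = 100: τ(100) = 9; 100 mod 2 = 0.
a = 196: τ(196) = 9; 196 mod 2 = 0.
a = 225: τ(225) = 9; 225 mod 2 = 1.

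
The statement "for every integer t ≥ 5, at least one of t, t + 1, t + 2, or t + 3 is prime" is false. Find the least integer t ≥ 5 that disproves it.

t = 24

We need the least integer t ≥ 5 for which t, t + 1, t + 2, t + 3 are all composite.
The first 19 eligible values, up to t = 23, all satisfy the conclusion.
t = 24: 24 = 2 × 12; 25 = 5 × 5; 26 = 2 × 13; 27 = 3 × 9 — all composite.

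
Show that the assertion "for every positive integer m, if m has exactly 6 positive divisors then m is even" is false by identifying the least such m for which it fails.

Check each positive integer m in order until m has exactly 6 positive divisors but m is odd.
The first 6 eligible values, up to m = 44, all satisfy the conclusion.
m = 45: divisors of 45: 1, 3, 5, 9, 15, 45; 45 is odd.
Thus m = 45 disproves the claim, and no smaller m works.

m = 45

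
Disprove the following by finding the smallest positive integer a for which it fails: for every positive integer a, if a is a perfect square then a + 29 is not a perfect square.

A counterexample is any positive integer a such that a is a perfect square but a + 29 is a perfect square; we check each in order.
For a = 1, 4, 9, 16, …, 121, 144, 169 the conclusion holds.
a = 196: 196 = 14² and 196 + 29 = 225 = 15².
Hence a = 196 is a counterexample.

a = 196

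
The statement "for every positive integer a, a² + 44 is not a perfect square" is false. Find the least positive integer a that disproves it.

a = 10

A counterexample is any positive integer a such that a² + 44 is a perfect square; we check each in order.
For a = 1, 2, 3, 4, 5, 6, 7, 8, 9 the conclusion holds.
a = 10: 10² + 44 = 144 = 12², a perfect square.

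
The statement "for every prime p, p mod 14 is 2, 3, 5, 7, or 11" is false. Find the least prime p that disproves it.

We need the least prime p for which the claim fails.
p = 2: 2 mod 14 = 2.
p = 3: 3 mod 14 = 3.
p = 5: 5 mod 14 = 5.
p = 7: 7 mod 14 = 7.
p = 11: 11 mod 14 = 11.
p = 13: 13 mod 14 = 13 — not in {2, 3, 5, 7, 11}.
Thus p = 13 disproves the claim, and no smaller p works.

p = 13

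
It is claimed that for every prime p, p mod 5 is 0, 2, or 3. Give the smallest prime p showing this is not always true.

We need the least prime p for which the claim fails.
p = 2: 2 mod 5 = 2.
p = 3: 3 mod 5 = 3.
p = 5: 5 mod 5 = 0.
p = 7: 7 mod 5 = 2.
p = 11: 11 mod 5 = 1 — not in {0, 2, 3}.

p = 11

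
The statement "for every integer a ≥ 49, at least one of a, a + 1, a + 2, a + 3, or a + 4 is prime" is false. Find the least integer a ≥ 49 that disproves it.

a = 54

Check each integer a ≥ 49 in order until a, a + 1, a + 2, a + 3, a + 4 are all composite.
For a = 49, 50, 51, 52, 53 the conclusion holds.
a = 54: 54 = 2 × 27; 55 = 5 × 11; 56 = 2 × 28; 57 = 3 × 19; 58 = 2 × 29 — all composite.
Hence a = 54 is a counterexample.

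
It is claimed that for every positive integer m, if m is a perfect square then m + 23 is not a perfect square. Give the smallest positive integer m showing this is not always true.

We need the least positive integer m for which m is a perfect square but m + 23 is a perfect square.
The first 10 eligible values, up to m = 100, all satisfy the conclusion.
m = 121: 121 = 11² and 121 + 23 = 144 = 12².

m = 121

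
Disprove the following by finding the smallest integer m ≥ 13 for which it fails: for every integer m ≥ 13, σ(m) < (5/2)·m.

m = 24

Check each integer m ≥ 13 in order until the claim fails.
The first 11 eligible values, up to m = 23, all satisfy the conclusion.
m = 24: σ(24) = 60; 60 ≥ 60.
So m = 24 is the smallest counterexample.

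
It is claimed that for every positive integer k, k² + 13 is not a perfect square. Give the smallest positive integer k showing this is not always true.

We need the least positive integer k for which k² + 13 is a perfect square.
k = 1: 1² + 13 = 14, not a perfect square.
k = 2: 2² + 13 = 17, not a perfect square.
k = 3: 3² + 13 = 22, not a perfect square.
k = 4: 4² + 13 = 29, not a perfect square.
k = 5: 5² + 13 = 38, not a perfect square.
k = 6: 6² + 13 = 49 = 7², a perfect square.

k = 6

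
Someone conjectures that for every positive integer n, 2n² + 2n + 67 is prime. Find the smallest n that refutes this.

n = 1: 2n² + 2n + 67 = 71, prime.
n = 2: 2n² + 2n + 67 = 79, prime.
n = 3: 2n² + 2n + 67 = 91 = 7 × 13, composite.
So n = 3 is the smallest counterexample.

n = 3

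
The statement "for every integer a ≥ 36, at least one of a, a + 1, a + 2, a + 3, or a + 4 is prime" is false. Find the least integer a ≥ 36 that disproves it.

a = 48

We need the least integer a ≥ 36 for which a, a + 1, a + 2, a + 3, a + 4 are all composite.
The first 12 eligible values, up to a = 47, all satisfy the conclusion.
a = 48: 48 = 2 × 24; 49 = 7 × 7; 50 = 2 × 25; 51 = 3 × 17; 52 = 2 × 26 — all composite.
Thus a = 48 disproves the claim, and no smaller a works.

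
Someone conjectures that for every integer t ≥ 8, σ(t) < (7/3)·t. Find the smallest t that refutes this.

A counterexample is any integer t ≥ 8 such that the claim fails; we check each in order.
The first 4 eligible values, up to t = 11, all satisfy the conclusion.
t = 12: σ(12) = 28; 28 ≥ 28.

t = 12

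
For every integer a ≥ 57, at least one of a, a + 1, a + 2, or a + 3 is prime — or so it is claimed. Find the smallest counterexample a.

We need the least integer a ≥ 57 for which a, a + 1, a + 2, a + 3 are all composite.
a = 57: 59 is prime.
a = 58: 59 is prime.
a = 59: 59 is prime.
a = 60: 61 is prime.
a = 61: 61 is prime.
a = 62: 62 = 2 × 31; 63 = 3 × 21; 64 = 2 × 32; 65 = 5 × 13 — all composite.
Thus a = 62 disproves the claim, and no smaller a works.

a = 62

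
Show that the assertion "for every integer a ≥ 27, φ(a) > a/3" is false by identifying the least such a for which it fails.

For a = 27, 28, 29 the conclusion holds.
a = 30: φ(30) = 8 and 30/3 = 10, so φ(30) ≤ 30/3.

a = 30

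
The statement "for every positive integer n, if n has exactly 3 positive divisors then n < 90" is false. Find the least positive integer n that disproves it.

n = 121

Check each positive integer n in order until n has exactly 3 positive divisors but the claim fails.
For n = 4, 9, 25, 49 the conclusion holds.
n = 121: τ(121) = 3; 121 ≥ 90.
Thus n = 121 disproves the claim, and no smaller n works.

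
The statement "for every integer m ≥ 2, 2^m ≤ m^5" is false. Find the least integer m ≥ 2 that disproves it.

m = 23

For m = 2, 3, 4, 5, …, 20, 21, 22 the conclusion holds.
m = 23: 2^m = 8388608 and m^5 = 6436343, so 8388608 > 6436343.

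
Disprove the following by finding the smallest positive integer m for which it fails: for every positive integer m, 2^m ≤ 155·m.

A counterexample is any positive integer m such that 2^m > 155·m; we check each in order.
The first 10 eligible values, up to m = 10, all satisfy the conclusion.
m = 11: 2^m = 2048 and 155·m = 1705, so 2048 > 1705.
So m = 11 is the smallest counterexample.

m = 11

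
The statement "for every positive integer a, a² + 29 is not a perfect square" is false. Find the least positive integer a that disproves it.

a = 14

A counterexample is any positive integer a such that a² + 29 is a perfect square; we check each in order.
The first 13 eligible values, up to a = 13, all satisfy the conclusion.
a = 14: 14² + 29 = 225 = 15², a perfect square.
Thus a = 14 disproves the claim, and no smaller a works.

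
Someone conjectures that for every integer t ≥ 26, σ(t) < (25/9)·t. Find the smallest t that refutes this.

t = 60

Check each integer t ≥ 26 in order until the claim fails.
For t = 26, 27, 28, 29, …, 57, 58, 59 the conclusion holds.
t = 60: σ(60) = 168; 168 ≥ 500/3.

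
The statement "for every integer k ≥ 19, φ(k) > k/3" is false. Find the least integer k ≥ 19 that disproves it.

A counterexample is any integer k ≥ 19 such that the claim fails; we check each in order.
The first 5 eligible values, up to k = 23, all satisfy the conclusion.
k = 24: φ(24) = 8 and 24/3 = 8, so φ(24) ≤ 24/3.
Thus k = 24 disproves the claim, and no smaller k works.

k = 24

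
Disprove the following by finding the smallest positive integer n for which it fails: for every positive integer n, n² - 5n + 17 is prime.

n = 13

A counterexample is any positive integer n such that n² - 5n + 17 is not prime; we check each in order.
For n = 1, 2, 3, 4, …, 10, 11, 12 the conclusion holds.
n = 13: n² - 5n + 17 = 121 = 11 × 11, composite.
So n = 13 is the smallest counterexample.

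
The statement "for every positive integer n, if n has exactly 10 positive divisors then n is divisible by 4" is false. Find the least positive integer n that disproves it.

n = 162

For n = 48, 80, 112 the conclusion holds.
n = 162: τ(162) = 10; 162 mod 4 = 2.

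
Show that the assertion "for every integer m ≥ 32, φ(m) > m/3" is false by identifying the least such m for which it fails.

m = 36

We need the least integer m ≥ 32 for which the claim fails.
For m = 32, 33, 34, 35 the conclusion holds.
m = 36: φ(36) = 12 and 36/3 = 12, so φ(36) ≤ 36/3.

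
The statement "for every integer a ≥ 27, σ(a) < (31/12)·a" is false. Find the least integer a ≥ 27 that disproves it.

Check each integer a ≥ 27 in order until the claim fails.
For a = 27, 28, 29, 30, …, 45, 46, 47 the conclusion holds.
a = 48: σ(48) = 124; 124 ≥ 124.
Thus a = 48 disproves the claim, and no smaller a works.

a = 48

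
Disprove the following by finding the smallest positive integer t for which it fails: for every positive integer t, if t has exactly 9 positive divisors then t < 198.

t = 36: τ(36) = 9; 36 < 198.
t = 100: τ(100) = 9; 100 < 198.
t = 196: τ(196) = 9; 196 < 198.
t = 225: τ(225) = 9; 225 ≥ 198.

t = 225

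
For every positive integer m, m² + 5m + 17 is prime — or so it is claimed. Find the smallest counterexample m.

m = 8

A counterexample is any positive integer m such that m² + 5m + 17 is not prime; we check each in order.
The first 7 eligible values, up to m = 7, all satisfy the conclusion.
m = 8: m² + 5m + 17 = 121 = 11 × 11, composite.
Thus m = 8 disproves the claim, and no smaller m works.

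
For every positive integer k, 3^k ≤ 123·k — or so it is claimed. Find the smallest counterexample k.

We need the least positive integer k for which 3^k > 123·k.
For k = 1, 2, 3, 4, 5, 6 the conclusion holds.
k = 7: 3^k = 2187 and 123·k = 861, so 2187 > 861.

k = 7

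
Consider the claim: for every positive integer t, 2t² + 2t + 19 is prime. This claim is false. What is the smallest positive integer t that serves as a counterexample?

We need the least positive integer t for which 2t² + 2t + 19 is not prime.
For t = 1, 2, 3, 4, …, 15, 16, 17 the conclusion holds.
t = 18: 2t² + 2t + 19 = 703 = 19 × 37, composite.

t = 18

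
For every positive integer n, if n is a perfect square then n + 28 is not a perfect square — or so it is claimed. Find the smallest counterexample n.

The first 5 eligible values, up to n = 25, all satisfy the conclusion.
n = 36: 36 = 6² and 36 + 28 = 64 = 8².
Hence n = 36 is a counterexample.

n = 36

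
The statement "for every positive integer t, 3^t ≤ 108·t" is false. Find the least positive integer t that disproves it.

t = 6

A counterexample is any positive integer t such that 3^t > 108·t; we check each in order.
The first 5 eligible values, up to t = 5, all satisfy the conclusion.
t = 6: 3^t = 729 and 108·t = 648, so 729 > 648.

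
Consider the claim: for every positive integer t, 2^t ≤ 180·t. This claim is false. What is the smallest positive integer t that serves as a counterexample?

We need the least positive integer t for which 2^t > 180·t.
For t = 1, 2, 3, 4, 5, 6, 7, 8, 9, 10 the conclusion holds.
t = 11: 2^t = 2048 and 180·t = 1980, so 2048 > 1980.

t = 11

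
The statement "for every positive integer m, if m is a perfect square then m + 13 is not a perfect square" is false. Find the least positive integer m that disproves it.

m = 36

The first 5 eligible values, up to m = 25, all satisfy the conclusion.
m = 36: 36 = 6² and 36 + 13 = 49 = 7².
Hence m = 36 is a counterexample.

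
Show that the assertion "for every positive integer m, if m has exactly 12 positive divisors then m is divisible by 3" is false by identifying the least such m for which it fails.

m = 140

m = 60: τ(60) = 12; 60 mod 3 = 0.
m = 72: τ(72) = 12; 72 mod 3 = 0.
m = 84: τ(84) = 12; 84 mod 3 = 0.
m = 90: τ(90) = 12; 90 mod 3 = 0.
m = 96: τ(96) = 12; 96 mod 3 = 0.
m = 108: τ(108) = 12; 108 mod 3 = 0.
m = 126: τ(126) = 12; 126 mod 3 = 0.
m = 132: τ(132) = 12; 132 mod 3 = 0.
m = 140: τ(140) = 12; 140 mod 3 = 2.
Hence m = 140 is a counterexample.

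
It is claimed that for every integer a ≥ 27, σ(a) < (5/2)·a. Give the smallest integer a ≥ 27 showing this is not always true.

a = 36

We need the least integer a ≥ 27 for which the claim fails.
For a = 27, 28, 29, 30, 31, 32, 33, 34, 35 the conclusion holds.
a = 36: σ(36) = 91; 91 ≥ 90.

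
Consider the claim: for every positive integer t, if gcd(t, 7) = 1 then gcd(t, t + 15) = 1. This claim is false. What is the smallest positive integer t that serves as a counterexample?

t = 3

We need the least positive integer t for which gcd(t, 7) = 1 but gcd(t, t + 15) > 1.
t = 1: gcd(1, 16) = 1.
t = 2: gcd(2, 17) = 1.
t = 3: gcd(3, 18) = 3.
So t = 3 is the smallest counterexample.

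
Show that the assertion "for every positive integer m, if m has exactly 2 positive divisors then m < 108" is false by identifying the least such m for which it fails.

m = 109

The first 28 eligible values, up to m = 107, all satisfy the conclusion.
m = 109: τ(109) = 2; 109 ≥ 108.
So m = 109 is the smallest counterexample.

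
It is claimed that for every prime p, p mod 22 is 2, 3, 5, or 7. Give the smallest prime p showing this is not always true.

The first 4 eligible values, up to p = 7, all satisfy the conclusion.
p = 11: 11 mod 22 = 11 — not in {2, 3, 5, 7}.

p = 11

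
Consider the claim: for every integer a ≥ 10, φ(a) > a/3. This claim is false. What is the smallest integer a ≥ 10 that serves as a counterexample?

We need the least integer a ≥ 10 for which the claim fails.
a = 10: φ(10) = 4 and 10/3 = 10/3, so φ(10) > 10/3.
a = 11: φ(11) = 10 and 11/3 = 11/3, so φ(11) > 11/3.
a = 12: φ(12) = 4 and 12/3 = 4, so φ(12) ≤ 12/3.

a = 12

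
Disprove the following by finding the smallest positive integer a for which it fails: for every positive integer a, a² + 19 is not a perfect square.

We need the least positive integer a for which a² + 19 is a perfect square.
The first 8 eligible values, up to a = 8, all satisfy the conclusion.
a = 9: 9² + 19 = 100 = 10², a perfect square.
Thus a = 9 disproves the claim, and no smaller a works.

a = 9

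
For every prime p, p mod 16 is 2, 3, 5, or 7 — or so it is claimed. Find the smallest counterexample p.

We need the least prime p for which the claim fails.
p = 2: 2 mod 16 = 2.
p = 3: 3 mod 16 = 3.
p = 5: 5 mod 16 = 5.
p = 7: 7 mod 16 = 7.
p = 11: 11 mod 16 = 11 — not in {2, 3, 5, 7}.
So p = 11 is the smallest counterexample.

p = 11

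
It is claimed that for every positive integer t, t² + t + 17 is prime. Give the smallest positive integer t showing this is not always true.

t = 16

A counterexample is any positive integer t such that t² + t + 17 is not prime; we check each in order.
The first 15 eligible values, up to t = 15, all satisfy the conclusion.
t = 16: t² + t + 17 = 289 = 17 × 17, composite.
So t = 16 is the smallest counterexample.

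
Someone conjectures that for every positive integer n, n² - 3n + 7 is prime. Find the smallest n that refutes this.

n = 1: n² - 3n + 7 = 5, prime.
n = 2: n² - 3n + 7 = 5, prime.
n = 3: n² - 3n + 7 = 7, prime.
n = 4: n² - 3n + 7 = 11, prime.
n = 5: n² - 3n + 7 = 17, prime.
n = 6: n² - 3n + 7 = 25 = 5 × 5, composite.

n = 6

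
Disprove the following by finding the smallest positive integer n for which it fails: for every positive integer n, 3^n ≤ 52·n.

n = 6

Check each positive integer n in order until 3^n > 52·n.
The first 5 eligible values, up to n = 5, all satisfy the conclusion.
n = 6: 3^n = 729 and 52·n = 312, so 729 > 312.
Thus n = 6 disproves the claim, and no smaller n works.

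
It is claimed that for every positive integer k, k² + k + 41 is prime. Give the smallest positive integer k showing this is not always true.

We need the least positive integer k for which k² + k + 41 is not prime.
The first 39 eligible values, up to k = 39, all satisfy the conclusion.
k = 40: k² + k + 41 = 1681 = 41 × 41, composite.
So k = 40 is the smallest counterexample.

k = 40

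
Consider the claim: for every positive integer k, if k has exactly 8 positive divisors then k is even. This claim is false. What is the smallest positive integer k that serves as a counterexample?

k = 105

A counterexample is any positive integer k such that k has exactly 8 positive divisors but k is odd; we check each in order.
For k = 24, 30, 40, 42, …, 88, 102, 104 the conclusion holds.
k = 105: divisors of 105: 1, 3, 5, 7, 15, 21, 35, 105; 105 is odd.
Hence k = 105 is a counterexample.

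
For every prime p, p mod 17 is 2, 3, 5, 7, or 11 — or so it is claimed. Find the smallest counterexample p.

p = 13

The first 5 eligible values, up to p = 11, all satisfy the conclusion.
p = 13: 13 mod 17 = 13 — not in {2, 3, 5, 7, 11}.
Thus p = 13 disproves the claim, and no smaller p works.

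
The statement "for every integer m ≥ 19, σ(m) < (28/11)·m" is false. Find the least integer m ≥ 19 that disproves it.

m = 48

We need the least integer m ≥ 19 for which the claim fails.
For m = 19, 20, 21, 22, …, 45, 46, 47 the conclusion holds.
m = 48: σ(48) = 124; 124 ≥ 1344/11.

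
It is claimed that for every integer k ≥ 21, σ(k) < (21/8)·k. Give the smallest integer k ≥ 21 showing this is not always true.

Check each integer k ≥ 21 in order until the claim fails.
The first 39 eligible values, up to k = 59, all satisfy the conclusion.
k = 60: σ(60) = 168; 168 ≥ 315/2.
Hence k = 60 is a counterexample.

k = 60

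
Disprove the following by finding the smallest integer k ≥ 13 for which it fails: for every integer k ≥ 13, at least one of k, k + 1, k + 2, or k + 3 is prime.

A counterexample is any integer k ≥ 13 such that k, k + 1, k + 2, k + 3 are all composite; we check each in order.
For k = 13, 14, 15, 16, …, 21, 22, 23 the conclusion holds.
k = 24: 24 = 2 × 12; 25 = 5 × 5; 26 = 2 × 13; 27 = 3 × 9 — all composite.

k = 24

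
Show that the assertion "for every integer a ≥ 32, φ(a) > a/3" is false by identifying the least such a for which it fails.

a = 36

We need the least integer a ≥ 32 for which the claim fails.
The first 4 eligible values, up to a = 35, all satisfy the conclusion.
a = 36: φ(36) = 12 and 36/3 = 12, so φ(36) ≤ 36/3.
Hence a = 36 is a counterexample.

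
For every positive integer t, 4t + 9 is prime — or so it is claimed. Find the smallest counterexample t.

We need the least positive integer t for which 4t + 9 is not prime.
For t = 1, 2 the conclusion holds.
t = 3: 4t + 9 = 21 = 3 × 7, composite.
Thus t = 3 disproves the claim, and no smaller t works.

t = 3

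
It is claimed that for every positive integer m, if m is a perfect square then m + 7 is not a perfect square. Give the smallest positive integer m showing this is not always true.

A counterexample is any positive integer m such that m is a perfect square but m + 7 is a perfect square; we check each in order.
For m = 1, 4 the conclusion holds.
m = 9: 9 = 3² and 9 + 7 = 16 = 4².
Hence m = 9 is a counterexample.

m = 9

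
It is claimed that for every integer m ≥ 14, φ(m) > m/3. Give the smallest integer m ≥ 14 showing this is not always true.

A counterexample is any integer m ≥ 14 such that the claim fails; we check each in order.
m = 14: φ(14) = 6 and 14/3 = 14/3, so φ(14) > 14/3.
m = 15: φ(15) = 8 and 15/3 = 5, so φ(15) > 15/3.
m = 16: φ(16) = 8 and 16/3 = 16/3, so φ(16) > 16/3.
m = 17: φ(17) = 16 and 17/3 = 17/3, so φ(17) > 17/3.
m = 18: φ(18) = 6 and 18/3 = 6, so φ(18) ≤ 18/3.

m = 18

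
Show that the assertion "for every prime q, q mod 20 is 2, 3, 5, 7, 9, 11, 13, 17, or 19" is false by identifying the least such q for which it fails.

q = 41

For q = 2, 3, 5, 7, …, 29, 31, 37 the conclusion holds.
q = 41: 41 mod 20 = 1 — not in {2, 3, 5, 7, 9, 11, 13, 17, 19}.
Hence q = 41 is a counterexample.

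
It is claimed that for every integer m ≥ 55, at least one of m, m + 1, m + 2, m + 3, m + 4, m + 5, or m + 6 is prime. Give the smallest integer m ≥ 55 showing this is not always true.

m = 90

A counterexample is any integer m ≥ 55 such that m, m + 1, m + 2, m + 3, m + 4, m + 5, m + 6 are all composite; we check each in order.
The first 35 eligible values, up to m = 89, all satisfy the conclusion.
m = 90: 90 = 2 × 45; 91 = 7 × 13; 92 = 2 × 46; 93 = 3 × 31; 94 = 2 × 47; 95 = 5 × 19; 96 = 2 × 48 — all composite.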